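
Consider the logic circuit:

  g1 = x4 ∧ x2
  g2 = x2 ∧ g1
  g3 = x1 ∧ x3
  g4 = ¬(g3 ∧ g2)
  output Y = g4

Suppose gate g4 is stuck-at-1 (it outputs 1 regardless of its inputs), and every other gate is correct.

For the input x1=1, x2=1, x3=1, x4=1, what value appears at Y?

Propagate with g4 forced: g1=1, g2=1, g3=1, g4=1 [stuck-at-1].
So Y = 1. (Without the fault it would be 0.)

1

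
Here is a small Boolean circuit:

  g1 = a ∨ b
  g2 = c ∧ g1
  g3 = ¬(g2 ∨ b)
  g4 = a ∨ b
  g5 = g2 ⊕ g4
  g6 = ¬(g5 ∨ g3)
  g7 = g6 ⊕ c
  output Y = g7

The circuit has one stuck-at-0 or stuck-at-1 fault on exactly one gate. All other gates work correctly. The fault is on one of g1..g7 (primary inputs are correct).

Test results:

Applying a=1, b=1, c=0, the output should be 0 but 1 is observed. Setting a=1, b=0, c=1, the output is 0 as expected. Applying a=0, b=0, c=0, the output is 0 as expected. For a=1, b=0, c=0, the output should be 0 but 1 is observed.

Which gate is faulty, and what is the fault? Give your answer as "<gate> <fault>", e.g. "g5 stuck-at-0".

Fault-free values for test 1 (a=1, b=1, c=0): g1=1, g2=0, g3=0, g4=1, g5=1, g6=0, g7=0, giving Y=0. Observed 1.
Test 1: faults giving observed 1 are {g2 stuck-at-1, g4 stuck-at-0, g5 stuck-at-0, g6 stuck-at-1, g7 stuck-at-1}.
Test 2 (a=1, b=0, c=1): fault-free g1=1, g2=1, g3=0, g4=1, g5=0, g6=1, g7=0 → 0; observed 0. Eliminates g4 stuck-at-0, g7 stuck-at-1.
Test 3 (a=0, b=0, c=0): fault-free g1=0, g2=0, g3=1, g4=0, g5=0, g6=0, g7=0 → 0; observed 0. Eliminates g6 stuck-at-1.
Test 4 (a=1, b=0, c=0): fault-free g1=1, g2=0, g3=1, g4=1, g5=1, g6=0, g7=0 → 0; observed 1. Eliminates g5 stuck-at-0.
Only g2 stuck-at-1 is consistent with every test.

g2 stuck-at-1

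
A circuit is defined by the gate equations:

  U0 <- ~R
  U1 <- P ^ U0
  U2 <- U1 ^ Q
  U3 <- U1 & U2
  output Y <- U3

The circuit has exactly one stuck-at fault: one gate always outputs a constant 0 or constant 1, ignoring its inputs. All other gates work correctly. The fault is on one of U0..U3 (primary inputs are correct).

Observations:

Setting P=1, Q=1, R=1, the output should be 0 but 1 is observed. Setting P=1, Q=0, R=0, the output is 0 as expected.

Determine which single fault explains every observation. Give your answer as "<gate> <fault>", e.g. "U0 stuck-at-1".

U2 stuck-at-1

Fault-free values for test 1 (P=1, Q=1, R=1): U0=0, U1=1, U2=0, U3=0, giving Y=0. Observed 1.
Test 1: faults giving observed 1 are {U2 stuck-at-1, U3 stuck-at-1}.
Test 2 (P=1, Q=0, R=0): fault-free U0=1, U1=0, U2=0, U3=0 → 0; observed 0. Eliminates U3 stuck-at-1.
Only U2 stuck-at-1 is consistent with every test.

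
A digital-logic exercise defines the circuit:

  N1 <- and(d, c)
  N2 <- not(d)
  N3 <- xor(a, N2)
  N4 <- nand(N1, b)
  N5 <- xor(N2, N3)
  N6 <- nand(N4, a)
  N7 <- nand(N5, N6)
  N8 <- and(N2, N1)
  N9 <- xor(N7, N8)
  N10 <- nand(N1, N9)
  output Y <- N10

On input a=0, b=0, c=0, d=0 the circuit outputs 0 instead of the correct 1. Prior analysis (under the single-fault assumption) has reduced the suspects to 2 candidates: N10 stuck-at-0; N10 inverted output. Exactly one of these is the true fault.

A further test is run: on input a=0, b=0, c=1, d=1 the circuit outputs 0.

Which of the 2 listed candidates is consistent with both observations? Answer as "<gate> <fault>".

N10 stuck-at-0

Evaluate each candidate on input a=0, b=0, c=1, d=1:
  N10 stuck-at-0: N1=1, N2=0, N3=0, N4=1, N5=0, N6=1, N7=1, N8=0, N9=1, N10=0 [stuck-at-0] → 0 — matches
  N10 inverted output: N1=1, N2=0, N3=0, N4=1, N5=0, N6=1, N7=1, N8=0, N9=1, N10=1 [inverted output] → 1 — eliminated
Only N10 stuck-at-0 reproduces the observed 0.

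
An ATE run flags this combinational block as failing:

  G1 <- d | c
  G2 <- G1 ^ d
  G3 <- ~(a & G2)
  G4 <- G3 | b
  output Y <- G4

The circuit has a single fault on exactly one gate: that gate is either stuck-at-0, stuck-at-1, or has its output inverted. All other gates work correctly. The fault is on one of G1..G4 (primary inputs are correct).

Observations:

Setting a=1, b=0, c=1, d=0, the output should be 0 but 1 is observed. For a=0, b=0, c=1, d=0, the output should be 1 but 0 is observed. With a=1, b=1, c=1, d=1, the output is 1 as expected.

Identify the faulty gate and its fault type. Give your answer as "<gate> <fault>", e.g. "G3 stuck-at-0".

Fault-free values for test 1 (a=1, b=0, c=1, d=0): G1=1, G2=1, G3=0, G4=0, giving Y=0. Observed 1.
Test 1: faults giving observed 1 are {G1 stuck-at-0, G1 inverted output, G2 stuck-at-0, G2 inverted output, G3 stuck-at-1, G3 inverted output, G4 stuck-at-1, G4 inverted output}.
Test 2 (a=0, b=0, c=1, d=0): fault-free G1=1, G2=1, G3=1, G4=1 → 1; observed 0. Eliminates G1 stuck-at-0, G1 inverted output, G2 stuck-at-0, G2 inverted output, G3 stuck-at-1, G4 stuck-at-1.
Test 3 (a=1, b=1, c=1, d=1): fault-free G1=1, G2=0, G3=1, G4=1 → 1; observed 1. Eliminates G4 inverted output.
Only G3 inverted output is consistent with every test.

G3 inverted output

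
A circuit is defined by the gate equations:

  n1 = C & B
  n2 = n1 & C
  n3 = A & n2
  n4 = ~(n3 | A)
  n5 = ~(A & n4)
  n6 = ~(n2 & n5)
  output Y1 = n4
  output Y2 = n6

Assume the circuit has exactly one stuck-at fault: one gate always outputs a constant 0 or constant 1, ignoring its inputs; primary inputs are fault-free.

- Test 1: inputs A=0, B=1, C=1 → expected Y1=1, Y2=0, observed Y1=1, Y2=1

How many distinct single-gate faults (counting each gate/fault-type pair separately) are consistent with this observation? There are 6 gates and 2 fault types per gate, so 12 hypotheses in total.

Fault-free: n1=1, n2=1, n3=0, n4=1, n5=1, n6=0 → Y1=1, Y2=0. Observed Y1=1, Y2=1.
  n1 stuck-at-0: output Y1=1, Y2=1 ✓
  n1 stuck-at-1: output Y1=1, Y2=0 ✗
  n2 stuck-at-0: output Y1=1, Y2=1 ✓
  n2 stuck-at-1: output Y1=1, Y2=0 ✗
  n3 stuck-at-0: output Y1=1, Y2=0 ✗
  n3 stuck-at-1: output Y1=0, Y2=0 ✗
  n4 stuck-at-0: output Y1=0, Y2=0 ✗
  n4 stuck-at-1: output Y1=1, Y2=0 ✗
  n5 stuck-at-0: output Y1=1, Y2=1 ✓
  n5 stuck-at-1: output Y1=1, Y2=0 ✗
  n6 stuck-at-0: output Y1=1, Y2=0 ✗
  n6 stuck-at-1: output Y1=1, Y2=1 ✓
Consistent faults: {n1 stuck-at-0, n2 stuck-at-0, n5 stuck-at-0, n6 stuck-at-1} — 4 in all.

4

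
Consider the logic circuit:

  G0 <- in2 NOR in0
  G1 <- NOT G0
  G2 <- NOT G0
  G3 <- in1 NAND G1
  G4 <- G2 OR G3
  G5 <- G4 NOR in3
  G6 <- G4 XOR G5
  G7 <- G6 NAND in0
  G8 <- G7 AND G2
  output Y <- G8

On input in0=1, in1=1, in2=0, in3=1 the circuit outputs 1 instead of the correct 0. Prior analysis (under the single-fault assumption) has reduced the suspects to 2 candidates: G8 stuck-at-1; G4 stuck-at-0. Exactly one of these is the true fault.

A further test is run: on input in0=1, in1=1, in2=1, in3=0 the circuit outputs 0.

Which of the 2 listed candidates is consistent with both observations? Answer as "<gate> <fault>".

Evaluate each candidate on input in0=1, in1=1, in2=1, in3=0:
  G8 stuck-at-1: G0=0, G1=1, G2=1, G3=0, G4=1, G5=0, G6=1, G7=0, G8=1 [stuck-at-1] → 1 — eliminated
  G4 stuck-at-0: G0=0, G1=1, G2=1, G3=0, G4=0 [stuck-at-0], G5=1, G6=1, G7=0, G8=0 → 0 — matches
Only G4 stuck-at-0 reproduces the observed 0.

G4 stuck-at-0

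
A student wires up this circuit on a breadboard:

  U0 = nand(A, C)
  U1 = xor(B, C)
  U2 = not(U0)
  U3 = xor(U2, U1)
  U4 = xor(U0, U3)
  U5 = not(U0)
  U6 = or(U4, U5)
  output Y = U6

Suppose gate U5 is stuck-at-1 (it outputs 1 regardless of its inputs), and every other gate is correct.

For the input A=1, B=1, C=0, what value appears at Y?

1

Propagate with U5 forced: U0=1, U1=1, U2=0, U3=1, U4=0, U5=1 [stuck-at-1], U6=1.
So Y = 1. (Without the fault it would be 0.)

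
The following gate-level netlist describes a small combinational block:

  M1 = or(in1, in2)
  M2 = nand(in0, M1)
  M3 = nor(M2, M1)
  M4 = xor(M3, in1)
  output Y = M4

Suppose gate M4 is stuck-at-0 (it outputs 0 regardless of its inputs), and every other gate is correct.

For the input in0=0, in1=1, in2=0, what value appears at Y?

Propagate with M4 forced: M1=1, M2=1, M3=0, M4=0 [stuck-at-0].
So Y = 0. (Without the fault it would be 1.)

0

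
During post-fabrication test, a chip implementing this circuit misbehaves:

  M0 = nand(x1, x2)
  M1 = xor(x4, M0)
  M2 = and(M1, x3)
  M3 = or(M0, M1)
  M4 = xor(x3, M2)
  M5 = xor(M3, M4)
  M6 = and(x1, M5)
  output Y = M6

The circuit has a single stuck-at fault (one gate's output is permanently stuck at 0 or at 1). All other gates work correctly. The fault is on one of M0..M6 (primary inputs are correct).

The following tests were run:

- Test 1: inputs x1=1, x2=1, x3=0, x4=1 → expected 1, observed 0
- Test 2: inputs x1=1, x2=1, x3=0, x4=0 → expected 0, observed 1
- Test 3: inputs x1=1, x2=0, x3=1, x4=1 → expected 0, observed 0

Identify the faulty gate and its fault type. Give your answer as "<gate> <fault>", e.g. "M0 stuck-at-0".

Fault-free values for test 1 (x1=1, x2=1, x3=0, x4=1): M0=0, M1=1, M2=0, M3=1, M4=0, M5=1, M6=1, giving Y=1. Observed 0.
Test 1: faults giving observed 0 are {M1 stuck-at-0, M2 stuck-at-1, M3 stuck-at-0, M4 stuck-at-1, M5 stuck-at-0, M6 stuck-at-0}.
Test 2 (x1=1, x2=1, x3=0, x4=0): fault-free M0=0, M1=0, M2=0, M3=0, M4=0, M5=0, M6=0 → 0; observed 1. Eliminates M1 stuck-at-0, M3 stuck-at-0, M5 stuck-at-0, M6 stuck-at-0.
Test 3 (x1=1, x2=0, x3=1, x4=1): fault-free M0=1, M1=0, M2=0, M3=1, M4=1, M5=0, M6=0 → 0; observed 0. Eliminates M2 stuck-at-1.
Only M4 stuck-at-1 is consistent with every test.

M4 stuck-at-1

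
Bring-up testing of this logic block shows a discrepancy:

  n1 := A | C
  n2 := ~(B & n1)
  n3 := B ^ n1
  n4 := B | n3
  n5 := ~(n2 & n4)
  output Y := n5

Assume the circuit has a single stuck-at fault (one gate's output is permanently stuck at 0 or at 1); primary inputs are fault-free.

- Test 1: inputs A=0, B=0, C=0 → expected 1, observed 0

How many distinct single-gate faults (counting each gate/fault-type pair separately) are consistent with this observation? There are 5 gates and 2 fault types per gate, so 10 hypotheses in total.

4

Fault-free: n1=0, n2=1, n3=0, n4=0, n5=1 → 1. Observed 0.
  n1 stuck-at-0: output 1 ✗
  n1 stuck-at-1: output 0 ✓
  n2 stuck-at-0: output 1 ✗
  n2 stuck-at-1: output 1 ✗
  n3 stuck-at-0: output 1 ✗
  n3 stuck-at-1: output 0 ✓
  n4 stuck-at-0: output 1 ✗
  n4 stuck-at-1: output 0 ✓
  n5 stuck-at-0: output 0 ✓
  n5 stuck-at-1: output 1 ✗
Consistent faults: {n1 stuck-at-1, n3 stuck-at-1, n4 stuck-at-1, n5 stuck-at-0} — 4 in all.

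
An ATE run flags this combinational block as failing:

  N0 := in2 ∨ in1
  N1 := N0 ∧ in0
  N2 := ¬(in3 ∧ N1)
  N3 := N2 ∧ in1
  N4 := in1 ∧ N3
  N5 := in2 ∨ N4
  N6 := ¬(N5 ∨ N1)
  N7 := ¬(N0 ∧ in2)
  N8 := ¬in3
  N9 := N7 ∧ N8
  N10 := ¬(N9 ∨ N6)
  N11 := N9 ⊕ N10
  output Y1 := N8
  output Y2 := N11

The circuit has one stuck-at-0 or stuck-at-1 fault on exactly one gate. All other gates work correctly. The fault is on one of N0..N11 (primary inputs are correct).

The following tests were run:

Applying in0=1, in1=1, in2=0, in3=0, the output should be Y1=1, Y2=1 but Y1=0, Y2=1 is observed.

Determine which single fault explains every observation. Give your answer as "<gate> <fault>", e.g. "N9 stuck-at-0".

N8 stuck-at-0

Fault-free values for test 1 (in0=1, in1=1, in2=0, in3=0): N0=1, N1=1, N2=1, N3=1, N4=1, N5=1, N6=0, N7=1, N8=1, N9=1, N10=0, N11=1, giving Y1=1, Y2=1. Observed Y1=0, Y2=1.
Test 1: faults giving observed Y1=0, Y2=1 are {N8 stuck-at-0}.
Only N8 stuck-at-0 is consistent with every test.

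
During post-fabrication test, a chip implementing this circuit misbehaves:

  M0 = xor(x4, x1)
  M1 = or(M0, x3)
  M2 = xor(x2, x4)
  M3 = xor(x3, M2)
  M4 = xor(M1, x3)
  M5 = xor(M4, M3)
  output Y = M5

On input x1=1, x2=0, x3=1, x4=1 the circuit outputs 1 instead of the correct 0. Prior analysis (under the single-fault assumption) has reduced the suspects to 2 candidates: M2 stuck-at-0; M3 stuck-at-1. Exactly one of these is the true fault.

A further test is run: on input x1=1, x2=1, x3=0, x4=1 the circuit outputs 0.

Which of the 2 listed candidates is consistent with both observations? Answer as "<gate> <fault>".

Evaluate each candidate on input x1=1, x2=1, x3=0, x4=1:
  M2 stuck-at-0: M0=0, M1=0, M2=0 [stuck-at-0], M3=0, M4=0, M5=0 → 0 — matches
  M3 stuck-at-1: M0=0, M1=0, M2=0, M3=1 [stuck-at-1], M4=0, M5=1 → 1 — eliminated
Only M2 stuck-at-0 reproduces the observed 0.

M2 stuck-at-0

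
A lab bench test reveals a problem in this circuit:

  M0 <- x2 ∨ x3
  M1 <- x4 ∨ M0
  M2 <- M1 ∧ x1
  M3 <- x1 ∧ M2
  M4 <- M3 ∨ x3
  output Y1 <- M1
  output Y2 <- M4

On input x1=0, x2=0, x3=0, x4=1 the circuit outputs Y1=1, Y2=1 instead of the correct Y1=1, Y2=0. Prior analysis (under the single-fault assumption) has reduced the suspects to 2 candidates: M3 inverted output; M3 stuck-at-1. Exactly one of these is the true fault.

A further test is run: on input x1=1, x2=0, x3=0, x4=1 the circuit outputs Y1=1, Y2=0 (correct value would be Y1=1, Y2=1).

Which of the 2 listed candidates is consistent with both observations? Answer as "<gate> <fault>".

Evaluate each candidate on input x1=1, x2=0, x3=0, x4=1:
  M3 inverted output: M0=0, M1=1, M2=1, M3=0 [inverted output], M4=0 → Y1=1, Y2=0 — matches
  M3 stuck-at-1: M0=0, M1=1, M2=1, M3=1 [stuck-at-1], M4=1 → Y1=1, Y2=1 — eliminated
Only M3 inverted output reproduces the observed Y1=1, Y2=0.

M3 inverted output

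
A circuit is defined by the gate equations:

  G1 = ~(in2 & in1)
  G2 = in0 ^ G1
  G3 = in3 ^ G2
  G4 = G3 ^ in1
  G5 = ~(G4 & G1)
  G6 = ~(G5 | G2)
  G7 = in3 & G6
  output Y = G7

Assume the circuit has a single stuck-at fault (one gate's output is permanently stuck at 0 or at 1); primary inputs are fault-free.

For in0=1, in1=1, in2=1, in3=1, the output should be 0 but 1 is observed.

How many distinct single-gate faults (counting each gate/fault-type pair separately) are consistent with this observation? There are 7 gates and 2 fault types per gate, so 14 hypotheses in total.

Fault-free: G1=0, G2=1, G3=0, G4=1, G5=1, G6=0, G7=0 → 0. Observed 1.
  G1 stuck-at-0: output 0 ✗
  G1 stuck-at-1: output 0 ✗
  G2 stuck-at-0: output 0 ✗
  G2 stuck-at-1: output 0 ✗
  G3 stuck-at-0: output 0 ✗
  G3 stuck-at-1: output 0 ✗
  G4 stuck-at-0: output 0 ✗
  G4 stuck-at-1: output 0 ✗
  G5 stuck-at-0: output 0 ✗
  G5 stuck-at-1: output 0 ✗
  G6 stuck-at-0: output 0 ✗
  G6 stuck-at-1: output 1 ✓
  G7 stuck-at-0: output 0 ✗
  G7 stuck-at-1: output 1 ✓
Consistent faults: {G6 stuck-at-1, G7 stuck-at-1} — 2 in all.

2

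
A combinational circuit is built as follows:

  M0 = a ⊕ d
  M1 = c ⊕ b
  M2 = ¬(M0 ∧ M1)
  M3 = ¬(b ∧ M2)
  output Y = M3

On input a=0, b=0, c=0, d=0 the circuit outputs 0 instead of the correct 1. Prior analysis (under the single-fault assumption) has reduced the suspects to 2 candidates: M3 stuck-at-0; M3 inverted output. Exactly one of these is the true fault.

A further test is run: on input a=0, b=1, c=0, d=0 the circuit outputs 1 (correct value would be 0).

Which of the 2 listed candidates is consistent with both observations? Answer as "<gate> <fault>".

Evaluate each candidate on input a=0, b=1, c=0, d=0:
  M3 stuck-at-0: M0=0, M1=1, M2=1, M3=0 [stuck-at-0] → 0 — eliminated
  M3 inverted output: M0=0, M1=1, M2=1, M3=1 [inverted output] → 1 — matches
Only M3 inverted output reproduces the observed 1.

M3 inverted output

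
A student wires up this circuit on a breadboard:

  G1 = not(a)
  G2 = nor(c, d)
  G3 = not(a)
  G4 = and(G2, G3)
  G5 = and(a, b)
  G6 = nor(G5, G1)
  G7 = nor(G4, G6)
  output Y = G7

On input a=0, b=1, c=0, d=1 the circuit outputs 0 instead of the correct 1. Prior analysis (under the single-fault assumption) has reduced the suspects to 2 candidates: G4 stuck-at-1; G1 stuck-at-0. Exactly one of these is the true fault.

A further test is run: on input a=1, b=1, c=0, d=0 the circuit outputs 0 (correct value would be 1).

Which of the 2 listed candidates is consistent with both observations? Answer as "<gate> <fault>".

Evaluate each candidate on input a=1, b=1, c=0, d=0:
  G4 stuck-at-1: G1=0, G2=1, G3=0, G4=1 [stuck-at-1], G5=1, G6=0, G7=0 → 0 — matches
  G1 stuck-at-0: G1=0 [stuck-at-0], G2=1, G3=0, G4=0, G5=1, G6=0, G7=1 → 1 — eliminated
Only G4 stuck-at-1 reproduces the observed 0.

G4 stuck-at-1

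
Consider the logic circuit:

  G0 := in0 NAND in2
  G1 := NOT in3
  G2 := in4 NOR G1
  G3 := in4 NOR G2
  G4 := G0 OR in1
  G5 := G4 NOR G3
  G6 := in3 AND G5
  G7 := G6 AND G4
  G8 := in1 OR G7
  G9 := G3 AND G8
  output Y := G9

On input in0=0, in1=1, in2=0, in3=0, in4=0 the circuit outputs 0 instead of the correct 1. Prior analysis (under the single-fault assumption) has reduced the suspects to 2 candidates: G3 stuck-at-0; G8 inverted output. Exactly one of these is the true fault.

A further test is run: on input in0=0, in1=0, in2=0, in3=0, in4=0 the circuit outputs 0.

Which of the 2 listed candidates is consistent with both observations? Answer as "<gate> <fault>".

Evaluate each candidate on input in0=0, in1=0, in2=0, in3=0, in4=0:
  G3 stuck-at-0: G0=1, G1=1, G2=0, G3=0 [stuck-at-0], G4=1, G5=0, G6=0, G7=0, G8=0, G9=0 → 0 — matches
  G8 inverted output: G0=1, G1=1, G2=0, G3=1, G4=1, G5=0, G6=0, G7=0, G8=1 [inverted output], G9=1 → 1 — eliminated
Only G3 stuck-at-0 reproduces the observed 0.

G3 stuck-at-0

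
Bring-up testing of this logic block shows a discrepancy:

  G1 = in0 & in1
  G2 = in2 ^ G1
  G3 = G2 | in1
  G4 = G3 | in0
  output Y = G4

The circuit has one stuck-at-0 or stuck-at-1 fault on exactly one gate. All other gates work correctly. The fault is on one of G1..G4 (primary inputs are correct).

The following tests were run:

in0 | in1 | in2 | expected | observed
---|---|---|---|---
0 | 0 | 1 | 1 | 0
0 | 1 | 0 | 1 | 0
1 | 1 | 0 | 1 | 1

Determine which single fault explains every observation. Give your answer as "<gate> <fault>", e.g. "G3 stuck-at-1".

Fault-free values for test 1 (in0=0, in1=0, in2=1): G1=0, G2=1, G3=1, G4=1, giving Y=1. Observed 0.
Test 1: faults giving observed 0 are {G1 stuck-at-1, G2 stuck-at-0, G3 stuck-at-0, G4 stuck-at-0}.
Test 2 (in0=0, in1=1, in2=0): fault-free G1=0, G2=0, G3=1, G4=1 → 1; observed 0. Eliminates G1 stuck-at-1, G2 stuck-at-0.
Test 3 (in0=1, in1=1, in2=0): fault-free G1=1, G2=1, G3=1, G4=1 → 1; observed 1. Eliminates G4 stuck-at-0.
Only G3 stuck-at-0 is consistent with every test.

G3 stuck-at-0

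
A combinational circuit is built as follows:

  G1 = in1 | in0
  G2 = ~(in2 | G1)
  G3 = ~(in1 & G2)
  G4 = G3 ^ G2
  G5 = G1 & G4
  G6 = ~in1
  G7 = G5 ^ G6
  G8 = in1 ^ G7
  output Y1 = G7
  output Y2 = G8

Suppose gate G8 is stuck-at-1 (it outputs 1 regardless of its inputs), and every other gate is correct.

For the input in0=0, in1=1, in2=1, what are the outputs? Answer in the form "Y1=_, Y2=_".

Y1=1, Y2=1

Propagate with G8 forced: G1=1, G2=0, G3=1, G4=1, G5=1, G6=0, G7=1, G8=1 [stuck-at-1].
So the outputs are Y1=1, Y2=1. (Without the fault they would be Y1=1, Y2=0.)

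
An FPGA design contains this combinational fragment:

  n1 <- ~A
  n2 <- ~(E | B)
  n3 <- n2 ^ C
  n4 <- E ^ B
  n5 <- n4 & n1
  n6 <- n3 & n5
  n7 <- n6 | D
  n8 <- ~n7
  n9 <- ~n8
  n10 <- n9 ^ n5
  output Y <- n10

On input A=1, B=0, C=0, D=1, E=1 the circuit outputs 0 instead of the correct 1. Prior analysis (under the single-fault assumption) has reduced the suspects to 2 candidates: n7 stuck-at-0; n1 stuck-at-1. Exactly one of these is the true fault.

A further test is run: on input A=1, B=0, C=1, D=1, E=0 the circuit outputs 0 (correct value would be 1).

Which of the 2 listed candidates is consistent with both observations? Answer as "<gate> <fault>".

n7 stuck-at-0

Evaluate each candidate on input A=1, B=0, C=1, D=1, E=0:
  n7 stuck-at-0: n1=0, n2=1, n3=0, n4=0, n5=0, n6=0, n7=0 [stuck-at-0], n8=1, n9=0, n10=0 → 0 — matches
  n1 stuck-at-1: n1=1 [stuck-at-1], n2=1, n3=0, n4=0, n5=0, n6=0, n7=1, n8=0, n9=1, n10=1 → 1 — eliminated
Only n7 stuck-at-0 reproduces the observed 0.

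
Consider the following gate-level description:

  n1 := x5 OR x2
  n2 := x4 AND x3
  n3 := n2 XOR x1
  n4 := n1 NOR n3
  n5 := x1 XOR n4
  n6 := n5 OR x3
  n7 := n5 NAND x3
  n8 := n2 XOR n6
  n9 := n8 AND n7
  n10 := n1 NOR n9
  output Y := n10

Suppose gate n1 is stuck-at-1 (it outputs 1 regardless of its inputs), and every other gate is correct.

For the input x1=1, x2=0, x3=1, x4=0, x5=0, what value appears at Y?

0

Propagate with n1 forced: n1=1 [stuck-at-1], n2=0, n3=1, n4=0, n5=1, n6=1, n7=0, n8=1, n9=0, n10=0.
So Y = 0. (Without the fault it would be 1.)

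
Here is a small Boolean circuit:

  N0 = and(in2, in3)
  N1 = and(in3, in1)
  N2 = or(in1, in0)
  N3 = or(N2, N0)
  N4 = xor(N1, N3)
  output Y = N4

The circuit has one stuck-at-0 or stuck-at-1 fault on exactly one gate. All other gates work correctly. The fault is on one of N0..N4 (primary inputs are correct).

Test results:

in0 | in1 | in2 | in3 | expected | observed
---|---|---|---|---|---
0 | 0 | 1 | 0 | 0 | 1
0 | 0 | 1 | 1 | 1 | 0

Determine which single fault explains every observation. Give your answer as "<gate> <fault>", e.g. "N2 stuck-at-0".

Fault-free values for test 1 (in0=0, in1=0, in2=1, in3=0): N0=0, N1=0, N2=0, N3=0, N4=0, giving Y=0. Observed 1.
Test 1: faults giving observed 1 are {N0 stuck-at-1, N1 stuck-at-1, N2 stuck-at-1, N3 stuck-at-1, N4 stuck-at-1}.
Test 2 (in0=0, in1=0, in2=1, in3=1): fault-free N0=1, N1=0, N2=0, N3=1, N4=1 → 1; observed 0. Eliminates N0 stuck-at-1, N2 stuck-at-1, N3 stuck-at-1, N4 stuck-at-1.
Only N1 stuck-at-1 is consistent with every test.

N1 stuck-at-1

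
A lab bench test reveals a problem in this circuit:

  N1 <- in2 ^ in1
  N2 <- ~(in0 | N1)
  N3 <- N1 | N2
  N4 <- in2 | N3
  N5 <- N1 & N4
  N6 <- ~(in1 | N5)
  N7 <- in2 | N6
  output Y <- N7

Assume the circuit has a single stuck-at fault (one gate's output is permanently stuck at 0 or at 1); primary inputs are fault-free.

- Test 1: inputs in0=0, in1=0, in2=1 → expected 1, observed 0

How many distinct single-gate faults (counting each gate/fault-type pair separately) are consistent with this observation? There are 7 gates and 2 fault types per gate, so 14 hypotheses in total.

Fault-free: N1=1, N2=0, N3=1, N4=1, N5=1, N6=0, N7=1 → 1. Observed 0.
  N1 stuck-at-0: output 1 ✗
  N1 stuck-at-1: output 1 ✗
  N2 stuck-at-0: output 1 ✗
  N2 stuck-at-1: output 1 ✗
  N3 stuck-at-0: output 1 ✗
  N3 stuck-at-1: output 1 ✗
  N4 stuck-at-0: output 1 ✗
  N4 stuck-at-1: output 1 ✗
  N5 stuck-at-0: output 1 ✗
  N5 stuck-at-1: output 1 ✗
  N6 stuck-at-0: output 1 ✗
  N6 stuck-at-1: output 1 ✗
  N7 stuck-at-0: output 0 ✓
  N7 stuck-at-1: output 1 ✗
Consistent faults: {N7 stuck-at-0} — 1 in all.

1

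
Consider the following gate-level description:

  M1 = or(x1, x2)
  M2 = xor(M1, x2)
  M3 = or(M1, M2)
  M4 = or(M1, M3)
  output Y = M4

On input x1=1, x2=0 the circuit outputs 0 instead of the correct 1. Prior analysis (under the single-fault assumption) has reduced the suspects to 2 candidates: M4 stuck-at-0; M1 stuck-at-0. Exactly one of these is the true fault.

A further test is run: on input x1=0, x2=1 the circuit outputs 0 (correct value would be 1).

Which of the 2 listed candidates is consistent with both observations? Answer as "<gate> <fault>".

Evaluate each candidate on input x1=0, x2=1:
  M4 stuck-at-0: M1=1, M2=0, M3=1, M4=0 [stuck-at-0] → 0 — matches
  M1 stuck-at-0: M1=0 [stuck-at-0], M2=1, M3=1, M4=1 → 1 — eliminated
Only M4 stuck-at-0 reproduces the observed 0.

M4 stuck-at-0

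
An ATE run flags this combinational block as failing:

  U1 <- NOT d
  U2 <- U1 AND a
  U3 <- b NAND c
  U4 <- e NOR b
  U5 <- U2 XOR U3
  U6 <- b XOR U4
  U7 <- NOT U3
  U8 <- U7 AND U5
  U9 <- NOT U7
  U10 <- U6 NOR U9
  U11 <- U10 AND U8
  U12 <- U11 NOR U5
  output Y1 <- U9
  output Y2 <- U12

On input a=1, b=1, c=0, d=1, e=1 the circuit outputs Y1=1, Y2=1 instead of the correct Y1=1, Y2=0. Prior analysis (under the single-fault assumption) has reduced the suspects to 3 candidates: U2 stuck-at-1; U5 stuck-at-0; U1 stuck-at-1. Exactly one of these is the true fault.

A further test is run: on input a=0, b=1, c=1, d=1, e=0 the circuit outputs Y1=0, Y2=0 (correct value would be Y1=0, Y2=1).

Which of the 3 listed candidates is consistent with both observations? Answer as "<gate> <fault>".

U2 stuck-at-1

Evaluate each candidate on input a=0, b=1, c=1, d=1, e=0:
  U2 stuck-at-1: U1=0, U2=1 [stuck-at-1], U3=0, U4=0, U5=1, U6=1, U7=1, U8=1, U9=0, U10=0, U11=0, U12=0 → Y1=0, Y2=0 — matches
  U5 stuck-at-0: U1=0, U2=0, U3=0, U4=0, U5=0 [stuck-at-0], U6=1, U7=1, U8=0, U9=0, U10=0, U11=0, U12=1 → Y1=0, Y2=1 — eliminated
  U1 stuck-at-1: U1=1 [stuck-at-1], U2=0, U3=0, U4=0, U5=0, U6=1, U7=1, U8=0, U9=0, U10=0, U11=0, U12=1 → Y1=0, Y2=1 — eliminated
Only U2 stuck-at-1 reproduces the observed Y1=0, Y2=0.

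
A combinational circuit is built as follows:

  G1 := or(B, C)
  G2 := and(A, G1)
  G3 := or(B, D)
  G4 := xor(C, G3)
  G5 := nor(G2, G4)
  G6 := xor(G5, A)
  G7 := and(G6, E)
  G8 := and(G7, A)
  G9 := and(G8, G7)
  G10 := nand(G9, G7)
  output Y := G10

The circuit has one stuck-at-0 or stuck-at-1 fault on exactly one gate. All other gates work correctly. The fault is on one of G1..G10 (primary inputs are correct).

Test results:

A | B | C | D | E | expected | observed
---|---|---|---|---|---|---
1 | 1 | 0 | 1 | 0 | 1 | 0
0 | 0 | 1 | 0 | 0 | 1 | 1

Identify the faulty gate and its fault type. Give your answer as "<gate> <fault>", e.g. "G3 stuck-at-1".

G7 stuck-at-1

Fault-free values for test 1 (A=1, B=1, C=0, D=1, E=0): G1=1, G2=1, G3=1, G4=1, G5=0, G6=1, G7=0, G8=0, G9=0, G10=1, giving Y=1. Observed 0.
Test 1: faults giving observed 0 are {G7 stuck-at-1, G10 stuck-at-0}.
Test 2 (A=0, B=0, C=1, D=0, E=0): fault-free G1=1, G2=0, G3=0, G4=1, G5=0, G6=0, G7=0, G8=0, G9=0, G10=1 → 1; observed 1. Eliminates G10 stuck-at-0.
Only G7 stuck-at-1 is consistent with every test.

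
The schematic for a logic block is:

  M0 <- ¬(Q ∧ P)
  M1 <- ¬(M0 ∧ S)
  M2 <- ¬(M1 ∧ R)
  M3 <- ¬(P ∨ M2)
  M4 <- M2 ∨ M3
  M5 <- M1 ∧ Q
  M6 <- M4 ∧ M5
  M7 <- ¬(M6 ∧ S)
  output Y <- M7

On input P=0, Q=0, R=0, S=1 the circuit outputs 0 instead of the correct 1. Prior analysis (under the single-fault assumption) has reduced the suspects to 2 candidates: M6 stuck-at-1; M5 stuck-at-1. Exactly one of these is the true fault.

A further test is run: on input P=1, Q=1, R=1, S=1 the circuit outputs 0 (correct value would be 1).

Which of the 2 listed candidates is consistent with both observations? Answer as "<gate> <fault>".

M6 stuck-at-1

Evaluate each candidate on input P=1, Q=1, R=1, S=1:
  M6 stuck-at-1: M0=0, M1=1, M2=0, M3=0, M4=0, M5=1, M6=1 [stuck-at-1], M7=0 → 0 — matches
  M5 stuck-at-1: M0=0, M1=1, M2=0, M3=0, M4=0, M5=1 [stuck-at-1], M6=0, M7=1 → 1 — eliminated
Only M6 stuck-at-1 reproduces the observed 0.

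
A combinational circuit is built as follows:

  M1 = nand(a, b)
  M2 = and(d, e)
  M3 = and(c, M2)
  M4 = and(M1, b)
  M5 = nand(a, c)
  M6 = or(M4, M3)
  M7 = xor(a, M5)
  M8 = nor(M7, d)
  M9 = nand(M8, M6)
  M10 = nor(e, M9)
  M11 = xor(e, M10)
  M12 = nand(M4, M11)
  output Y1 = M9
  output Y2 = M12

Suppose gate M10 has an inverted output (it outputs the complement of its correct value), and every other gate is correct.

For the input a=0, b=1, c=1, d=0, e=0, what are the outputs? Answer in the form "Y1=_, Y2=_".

Y1=1, Y2=0

Propagate with M10 forced: M1=1, M2=0, M3=0, M4=1, M5=1, M6=1, M7=1, M8=0, M9=1, M10=1 [inverted output], M11=1, M12=0.
So the outputs are Y1=1, Y2=0. (Without the fault they would be Y1=1, Y2=1.)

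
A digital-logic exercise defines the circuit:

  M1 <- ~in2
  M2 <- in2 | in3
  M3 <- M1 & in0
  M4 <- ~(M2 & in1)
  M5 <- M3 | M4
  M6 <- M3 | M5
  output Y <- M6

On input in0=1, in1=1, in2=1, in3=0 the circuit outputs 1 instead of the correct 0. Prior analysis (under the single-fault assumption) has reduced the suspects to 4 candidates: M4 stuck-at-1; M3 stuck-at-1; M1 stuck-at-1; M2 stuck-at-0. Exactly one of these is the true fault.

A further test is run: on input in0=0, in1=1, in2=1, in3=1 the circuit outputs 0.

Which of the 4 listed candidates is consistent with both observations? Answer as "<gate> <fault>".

Evaluate each candidate on input in0=0, in1=1, in2=1, in3=1:
  M4 stuck-at-1: M1=0, M2=1, M3=0, M4=1 [stuck-at-1], M5=1, M6=1 → 1 — eliminated
  M3 stuck-at-1: M1=0, M2=1, M3=1 [stuck-at-1], M4=0, M5=1, M6=1 → 1 — eliminated
  M1 stuck-at-1: M1=1 [stuck-at-1], M2=1, M3=0, M4=0, M5=0, M6=0 → 0 — matches
  M2 stuck-at-0: M1=0, M2=0 [stuck-at-0], M3=0, M4=1, M5=1, M6=1 → 1 — eliminated
Only M1 stuck-at-1 reproduces the observed 0.

M1 stuck-at-1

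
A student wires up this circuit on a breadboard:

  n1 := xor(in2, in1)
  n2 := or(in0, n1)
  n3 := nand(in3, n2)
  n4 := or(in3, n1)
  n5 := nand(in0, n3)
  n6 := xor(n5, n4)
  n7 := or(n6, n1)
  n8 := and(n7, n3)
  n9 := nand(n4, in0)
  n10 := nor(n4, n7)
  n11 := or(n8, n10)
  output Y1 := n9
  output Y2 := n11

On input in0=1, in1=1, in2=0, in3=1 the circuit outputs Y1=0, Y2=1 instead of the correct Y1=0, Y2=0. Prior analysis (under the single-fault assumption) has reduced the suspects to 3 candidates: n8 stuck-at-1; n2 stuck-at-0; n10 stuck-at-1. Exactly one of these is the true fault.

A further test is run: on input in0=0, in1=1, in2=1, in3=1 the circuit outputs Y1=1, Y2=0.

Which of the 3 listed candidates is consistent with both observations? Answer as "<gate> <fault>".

n2 stuck-at-0

Evaluate each candidate on input in0=0, in1=1, in2=1, in3=1:
  n8 stuck-at-1: n1=0, n2=0, n3=1, n4=1, n5=1, n6=0, n7=0, n8=1 [stuck-at-1], n9=1, n10=0, n11=1 → Y1=1, Y2=1 — eliminated
  n2 stuck-at-0: n1=0, n2=0 [stuck-at-0], n3=1, n4=1, n5=1, n6=0, n7=0, n8=0, n9=1, n10=0, n11=0 → Y1=1, Y2=0 — matches
  n10 stuck-at-1: n1=0, n2=0, n3=1, n4=1, n5=1, n6=0, n7=0, n8=0, n9=1, n10=1 [stuck-at-1], n11=1 → Y1=1, Y2=1 — eliminated
Only n2 stuck-at-0 reproduces the observed Y1=1, Y2=0.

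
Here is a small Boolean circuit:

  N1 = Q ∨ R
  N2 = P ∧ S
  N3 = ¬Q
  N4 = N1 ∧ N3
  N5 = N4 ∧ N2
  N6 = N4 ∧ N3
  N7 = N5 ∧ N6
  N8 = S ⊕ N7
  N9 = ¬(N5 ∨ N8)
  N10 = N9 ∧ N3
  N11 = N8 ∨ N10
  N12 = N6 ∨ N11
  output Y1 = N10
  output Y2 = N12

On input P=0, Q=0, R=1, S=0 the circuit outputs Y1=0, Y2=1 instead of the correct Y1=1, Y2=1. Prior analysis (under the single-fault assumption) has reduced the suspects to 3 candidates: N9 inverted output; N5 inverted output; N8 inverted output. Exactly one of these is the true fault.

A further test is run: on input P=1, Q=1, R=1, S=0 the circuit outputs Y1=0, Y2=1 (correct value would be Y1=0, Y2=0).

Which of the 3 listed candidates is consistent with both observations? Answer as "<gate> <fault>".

Evaluate each candidate on input P=1, Q=1, R=1, S=0:
  N9 inverted output: N1=1, N2=0, N3=0, N4=0, N5=0, N6=0, N7=0, N8=0, N9=0 [inverted output], N10=0, N11=0, N12=0 → Y1=0, Y2=0 — eliminated
  N5 inverted output: N1=1, N2=0, N3=0, N4=0, N5=1 [inverted output], N6=0, N7=0, N8=0, N9=0, N10=0, N11=0, N12=0 → Y1=0, Y2=0 — eliminated
  N8 inverted output: N1=1, N2=0, N3=0, N4=0, N5=0, N6=0, N7=0, N8=1 [inverted output], N9=0, N10=0, N11=1, N12=1 → Y1=0, Y2=1 — matches
Only N8 inverted output reproduces the observed Y1=0, Y2=1.

N8 inverted output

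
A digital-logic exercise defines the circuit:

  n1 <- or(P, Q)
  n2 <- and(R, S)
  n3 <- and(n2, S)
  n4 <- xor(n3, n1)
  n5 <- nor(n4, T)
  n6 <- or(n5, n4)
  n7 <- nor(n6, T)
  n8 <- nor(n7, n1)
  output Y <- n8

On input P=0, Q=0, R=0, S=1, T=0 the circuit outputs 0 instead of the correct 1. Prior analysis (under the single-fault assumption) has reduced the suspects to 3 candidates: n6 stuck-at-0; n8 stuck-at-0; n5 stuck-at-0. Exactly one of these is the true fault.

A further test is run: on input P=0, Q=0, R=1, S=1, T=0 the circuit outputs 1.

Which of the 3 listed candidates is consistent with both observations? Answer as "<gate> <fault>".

Evaluate each candidate on input P=0, Q=0, R=1, S=1, T=0:
  n6 stuck-at-0: n1=0, n2=1, n3=1, n4=1, n5=0, n6=0 [stuck-at-0], n7=1, n8=0 → 0 — eliminated
  n8 stuck-at-0: n1=0, n2=1, n3=1, n4=1, n5=0, n6=1, n7=0, n8=0 [stuck-at-0] → 0 — eliminated
  n5 stuck-at-0: n1=0, n2=1, n3=1, n4=1, n5=0 [stuck-at-0], n6=1, n7=0, n8=1 → 1 — matches
Only n5 stuck-at-0 reproduces the observed 1.

n5 stuck-at-0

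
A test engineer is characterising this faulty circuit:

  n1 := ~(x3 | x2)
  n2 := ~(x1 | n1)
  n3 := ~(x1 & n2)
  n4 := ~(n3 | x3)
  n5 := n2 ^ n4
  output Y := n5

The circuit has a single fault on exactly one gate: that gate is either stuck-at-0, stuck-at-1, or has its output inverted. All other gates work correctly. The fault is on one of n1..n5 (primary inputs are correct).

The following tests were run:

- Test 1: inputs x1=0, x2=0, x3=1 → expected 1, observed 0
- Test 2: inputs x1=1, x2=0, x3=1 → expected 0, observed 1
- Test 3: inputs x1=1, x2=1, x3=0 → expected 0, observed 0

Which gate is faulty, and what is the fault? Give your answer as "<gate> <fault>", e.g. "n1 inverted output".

n2 inverted output

Fault-free values for test 1 (x1=0, x2=0, x3=1): n1=0, n2=1, n3=1, n4=0, n5=1, giving Y=1. Observed 0.
Test 1: faults giving observed 0 are {n1 stuck-at-1, n1 inverted output, n2 stuck-at-0, n2 inverted output, n4 stuck-at-1, n4 inverted output, n5 stuck-at-0, n5 inverted output}.
Test 2 (x1=1, x2=0, x3=1): fault-free n1=0, n2=0, n3=1, n4=0, n5=0 → 0; observed 1. Eliminates n1 stuck-at-1, n1 inverted output, n2 stuck-at-0, n5 stuck-at-0.
Test 3 (x1=1, x2=1, x3=0): fault-free n1=0, n2=0, n3=1, n4=0, n5=0 → 0; observed 0. Eliminates n4 stuck-at-1, n4 inverted output, n5 inverted output.
Only n2 inverted output is consistent with every test.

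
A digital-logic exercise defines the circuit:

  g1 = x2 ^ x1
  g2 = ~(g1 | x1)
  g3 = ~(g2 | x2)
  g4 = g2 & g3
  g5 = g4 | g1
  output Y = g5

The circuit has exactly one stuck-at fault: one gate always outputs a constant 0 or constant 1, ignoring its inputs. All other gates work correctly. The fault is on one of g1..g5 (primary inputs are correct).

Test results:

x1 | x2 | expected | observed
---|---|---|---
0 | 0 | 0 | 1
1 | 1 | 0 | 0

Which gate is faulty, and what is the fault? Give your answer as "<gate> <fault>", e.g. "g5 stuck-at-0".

Fault-free values for test 1 (x1=0, x2=0): g1=0, g2=1, g3=0, g4=0, g5=0, giving Y=0. Observed 1.
Test 1: faults giving observed 1 are {g1 stuck-at-1, g3 stuck-at-1, g4 stuck-at-1, g5 stuck-at-1}.
Test 2 (x1=1, x2=1): fault-free g1=0, g2=0, g3=0, g4=0, g5=0 → 0; observed 0. Eliminates g1 stuck-at-1, g4 stuck-at-1, g5 stuck-at-1.
Only g3 stuck-at-1 is consistent with every test.

g3 stuck-at-1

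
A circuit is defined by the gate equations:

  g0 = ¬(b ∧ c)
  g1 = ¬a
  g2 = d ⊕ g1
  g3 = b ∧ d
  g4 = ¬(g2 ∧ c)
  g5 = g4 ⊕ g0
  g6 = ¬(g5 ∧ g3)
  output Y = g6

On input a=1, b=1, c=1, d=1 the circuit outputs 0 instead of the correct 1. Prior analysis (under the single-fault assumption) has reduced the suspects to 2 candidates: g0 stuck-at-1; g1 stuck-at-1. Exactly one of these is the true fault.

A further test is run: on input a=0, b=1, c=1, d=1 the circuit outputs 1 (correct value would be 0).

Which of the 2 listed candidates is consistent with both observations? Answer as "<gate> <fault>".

g0 stuck-at-1

Evaluate each candidate on input a=0, b=1, c=1, d=1:
  g0 stuck-at-1: g0=1 [stuck-at-1], g1=1, g2=0, g3=1, g4=1, g5=0, g6=1 → 1 — matches
  g1 stuck-at-1: g0=0, g1=1 [stuck-at-1], g2=0, g3=1, g4=1, g5=1, g6=0 → 0 — eliminated
Only g0 stuck-at-1 reproduces the observed 1.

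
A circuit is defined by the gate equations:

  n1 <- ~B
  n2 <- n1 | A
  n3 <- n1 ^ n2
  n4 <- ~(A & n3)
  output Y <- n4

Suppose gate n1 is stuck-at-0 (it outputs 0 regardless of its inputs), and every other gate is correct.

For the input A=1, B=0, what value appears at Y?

0

Propagate with n1 forced: n1=0 [stuck-at-0], n2=1, n3=1, n4=0.
So Y = 0. (Without the fault it would be 1.)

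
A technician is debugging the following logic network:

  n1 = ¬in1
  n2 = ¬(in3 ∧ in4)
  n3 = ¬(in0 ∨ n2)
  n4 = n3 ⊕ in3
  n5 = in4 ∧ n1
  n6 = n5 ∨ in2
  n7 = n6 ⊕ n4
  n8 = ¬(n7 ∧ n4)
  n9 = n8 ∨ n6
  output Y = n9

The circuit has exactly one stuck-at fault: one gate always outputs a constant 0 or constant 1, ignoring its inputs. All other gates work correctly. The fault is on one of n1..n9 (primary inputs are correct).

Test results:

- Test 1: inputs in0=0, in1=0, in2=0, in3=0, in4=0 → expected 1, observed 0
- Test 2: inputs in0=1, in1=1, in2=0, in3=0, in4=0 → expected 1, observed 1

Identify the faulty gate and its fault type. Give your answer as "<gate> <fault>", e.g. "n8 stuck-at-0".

n2 stuck-at-0

Fault-free values for test 1 (in0=0, in1=0, in2=0, in3=0, in4=0): n1=1, n2=1, n3=0, n4=0, n5=0, n6=0, n7=0, n8=1, n9=1, giving Y=1. Observed 0.
Test 1: faults giving observed 0 are {n2 stuck-at-0, n3 stuck-at-1, n4 stuck-at-1, n8 stuck-at-0, n9 stuck-at-0}.
Test 2 (in0=1, in1=1, in2=0, in3=0, in4=0): fault-free n1=0, n2=1, n3=0, n4=0, n5=0, n6=0, n7=0, n8=1, n9=1 → 1; observed 1. Eliminates n3 stuck-at-1, n4 stuck-at-1, n8 stuck-at-0, n9 stuck-at-0.
Only n2 stuck-at-0 is consistent with every test.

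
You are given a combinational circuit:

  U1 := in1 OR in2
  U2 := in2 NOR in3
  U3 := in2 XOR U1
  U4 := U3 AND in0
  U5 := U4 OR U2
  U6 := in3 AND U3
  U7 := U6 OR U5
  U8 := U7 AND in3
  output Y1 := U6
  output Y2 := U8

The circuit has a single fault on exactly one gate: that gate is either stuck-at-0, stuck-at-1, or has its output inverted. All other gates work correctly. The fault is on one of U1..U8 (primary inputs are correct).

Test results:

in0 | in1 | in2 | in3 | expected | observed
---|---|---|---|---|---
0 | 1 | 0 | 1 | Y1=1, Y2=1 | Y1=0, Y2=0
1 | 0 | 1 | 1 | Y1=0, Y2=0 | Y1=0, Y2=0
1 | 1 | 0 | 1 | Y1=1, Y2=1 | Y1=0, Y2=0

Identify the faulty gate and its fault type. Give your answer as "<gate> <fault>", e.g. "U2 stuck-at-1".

U3 stuck-at-0

Fault-free values for test 1 (in0=0, in1=1, in2=0, in3=1): U1=1, U2=0, U3=1, U4=0, U5=0, U6=1, U7=1, U8=1, giving Y1=1, Y2=1. Observed Y1=0, Y2=0.
Test 1: faults giving observed Y1=0, Y2=0 are {U1 stuck-at-0, U1 inverted output, U3 stuck-at-0, U3 inverted output, U6 stuck-at-0, U6 inverted output}.
Test 2 (in0=1, in1=0, in2=1, in3=1): fault-free U1=1, U2=0, U3=0, U4=0, U5=0, U6=0, U7=0, U8=0 → Y1=0, Y2=0; observed Y1=0, Y2=0. Eliminates U1 stuck-at-0, U1 inverted output, U3 inverted output, U6 inverted output.
Test 3 (in0=1, in1=1, in2=0, in3=1): fault-free U1=1, U2=0, U3=1, U4=1, U5=1, U6=1, U7=1, U8=1 → Y1=1, Y2=1; observed Y1=0, Y2=0. Eliminates U6 stuck-at-0.
Only U3 stuck-at-0 is consistent with every test.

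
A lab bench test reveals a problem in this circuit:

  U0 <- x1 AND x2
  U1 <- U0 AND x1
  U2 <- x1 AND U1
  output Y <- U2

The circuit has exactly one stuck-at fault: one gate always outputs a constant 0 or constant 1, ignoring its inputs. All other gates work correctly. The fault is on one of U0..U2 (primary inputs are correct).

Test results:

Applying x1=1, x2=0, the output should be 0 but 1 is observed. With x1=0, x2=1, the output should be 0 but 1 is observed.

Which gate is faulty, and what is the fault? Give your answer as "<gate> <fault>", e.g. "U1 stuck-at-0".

U2 stuck-at-1

Fault-free values for test 1 (x1=1, x2=0): U0=0, U1=0, U2=0, giving Y=0. Observed 1.
Test 1: faults giving observed 1 are {U0 stuck-at-1, U1 stuck-at-1, U2 stuck-at-1}.
Test 2 (x1=0, x2=1): fault-free U0=0, U1=0, U2=0 → 0; observed 1. Eliminates U0 stuck-at-1, U1 stuck-at-1.
Only U2 stuck-at-1 is consistent with every test.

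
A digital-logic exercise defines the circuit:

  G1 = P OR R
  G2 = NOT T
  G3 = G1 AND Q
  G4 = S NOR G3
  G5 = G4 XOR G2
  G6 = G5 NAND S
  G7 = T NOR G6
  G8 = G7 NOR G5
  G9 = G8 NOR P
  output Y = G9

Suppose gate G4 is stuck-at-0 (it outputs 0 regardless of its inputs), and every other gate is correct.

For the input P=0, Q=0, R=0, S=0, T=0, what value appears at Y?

1

Propagate with G4 forced: G1=0, G2=1, G3=0, G4=0 [stuck-at-0], G5=1, G6=1, G7=0, G8=0, G9=1.
So Y = 1. (Without the fault it would be 0.)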